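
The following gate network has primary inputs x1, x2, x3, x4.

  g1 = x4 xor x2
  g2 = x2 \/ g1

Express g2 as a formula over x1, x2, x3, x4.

g1 = x4 xor x2
g2 = x2 \/ g1 = x2 \/ (x4 xor x2)

x2 \/ (x4 xor x2)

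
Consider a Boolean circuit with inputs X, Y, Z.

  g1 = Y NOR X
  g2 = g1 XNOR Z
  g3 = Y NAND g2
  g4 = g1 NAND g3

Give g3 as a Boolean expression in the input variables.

Y NAND ((Y NOR X) XNOR Z)

g1 = Y NOR X
g2 = g1 XNOR Z = (Y NOR X) XNOR Z
g3 = Y NAND g2 = Y NAND ((Y NOR X) XNOR Z)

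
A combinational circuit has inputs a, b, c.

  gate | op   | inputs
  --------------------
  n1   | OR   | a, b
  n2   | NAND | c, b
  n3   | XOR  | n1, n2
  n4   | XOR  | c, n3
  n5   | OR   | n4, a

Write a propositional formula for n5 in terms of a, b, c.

(c XOR ((a OR b) XOR (c NAND b))) OR a

n1 = a OR b
n2 = c NAND b
n3 = n1 XOR n2 = (a OR b) XOR (c NAND b)
n4 = c XOR n3 = c XOR ((a OR b) XOR (c NAND b))
n5 = n4 OR a = (c XOR ((a OR b) XOR (c NAND b))) OR a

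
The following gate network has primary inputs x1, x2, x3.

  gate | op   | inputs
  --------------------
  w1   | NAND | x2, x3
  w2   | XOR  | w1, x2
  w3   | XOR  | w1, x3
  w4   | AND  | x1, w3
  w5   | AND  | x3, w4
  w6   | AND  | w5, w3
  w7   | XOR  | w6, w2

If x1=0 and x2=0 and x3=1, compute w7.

1

w1 = 0 NAND 1 = 1
w2 = 1 XOR 0 = 1
w3 = 1 XOR 1 = 0
w4 = 0 AND 0 = 0
w5 = 1 AND 0 = 0
w6 = 0 AND 0 = 0
w7 = 0 XOR 1 = 1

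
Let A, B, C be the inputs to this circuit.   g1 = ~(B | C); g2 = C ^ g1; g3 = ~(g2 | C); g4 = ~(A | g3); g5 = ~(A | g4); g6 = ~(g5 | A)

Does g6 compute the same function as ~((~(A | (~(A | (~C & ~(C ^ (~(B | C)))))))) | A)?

Yes

g1 = ~(B | C)
g2 = C ^ g1 = C ^ (~(B | C))
g3 = ~(g2 | C) = ~((C ^ (~(B | C))) | C)
g4 = ~(A | g3) = ~(A | (~((C ^ (~(B | C))) | C)))
g5 = ~(A | g4) = ~(A | (~(A | (~((C ^ (~(B | C))) | C)))))
g6 = ~(g5 | A) = ~((~(A | (~(A | (~((C ^ (~(B | C))) | C)))))) | A)
At A=0, B=1, C=0: circuit gives 0, formula gives 0.
At A=0, B=0, C=0: circuit gives 1, formula gives 1.
Agrees on all 8 inputs.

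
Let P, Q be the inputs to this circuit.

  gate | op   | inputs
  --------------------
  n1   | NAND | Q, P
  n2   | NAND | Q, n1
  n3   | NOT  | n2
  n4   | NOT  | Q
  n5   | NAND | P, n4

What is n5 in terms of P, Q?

n4 = NOT Q
n5 = P NAND n4 = P NAND NOT Q

P NAND NOT Q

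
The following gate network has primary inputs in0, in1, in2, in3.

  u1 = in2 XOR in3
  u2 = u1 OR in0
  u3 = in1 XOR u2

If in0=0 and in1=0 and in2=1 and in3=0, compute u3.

1

u1 = 1 XOR 0 = 1
u2 = 1 OR 0 = 1
u3 = 0 XOR 1 = 1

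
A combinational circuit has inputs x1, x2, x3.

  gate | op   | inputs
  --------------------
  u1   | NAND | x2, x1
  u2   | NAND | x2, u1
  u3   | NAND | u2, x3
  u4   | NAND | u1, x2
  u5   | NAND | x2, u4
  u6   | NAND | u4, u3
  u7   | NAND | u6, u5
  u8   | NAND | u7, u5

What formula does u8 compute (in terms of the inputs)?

((((x2 NAND x1) NAND x2) NAND ((x2 NAND (x2 NAND x1)) NAND x3)) NAND (x2 NAND ((x2 NAND x1) NAND x2))) NAND (x2 NAND ((x2 NAND x1) NAND x2))

u1 = x2 NAND x1
u2 = x2 NAND u1 = x2 NAND (x2 NAND x1)
u3 = u2 NAND x3 = (x2 NAND (x2 NAND x1)) NAND x3
u4 = u1 NAND x2 = (x2 NAND x1) NAND x2
u5 = x2 NAND u4 = x2 NAND ((x2 NAND x1) NAND x2)
u6 = u4 NAND u3 = ((x2 NAND x1) NAND x2) NAND ((x2 NAND (x2 NAND x1)) NAND x3)
u7 = u6 NAND u5 = (((x2 NAND x1) NAND x2) NAND ((x2 NAND (x2 NAND x1)) NAND x3)) NAND (x2 NAND ((x2 NAND x1) NAND x2))
u8 = u7 NAND u5 = ((((x2 NAND x1) NAND x2) NAND ((x2 NAND (x2 NAND x1)) NAND x3)) NAND (x2 NAND ((x2 NAND x1) NAND x2))) NAND (x2 NAND ((x2 NAND x1) NAND x2))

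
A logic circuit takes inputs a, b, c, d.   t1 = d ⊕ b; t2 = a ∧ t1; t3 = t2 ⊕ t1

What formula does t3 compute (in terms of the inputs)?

(a ∧ (d ⊕ b)) ⊕ (d ⊕ b)

t1 = d ⊕ b
t2 = a ∧ t1 = a ∧ (d ⊕ b)
t3 = t2 ⊕ t1 = (a ∧ (d ⊕ b)) ⊕ (d ⊕ b)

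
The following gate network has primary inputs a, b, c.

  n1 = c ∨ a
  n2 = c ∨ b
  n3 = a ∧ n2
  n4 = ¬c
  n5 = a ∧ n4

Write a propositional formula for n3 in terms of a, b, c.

n2 = c ∨ b
n3 = a ∧ n2 = a ∧ (c ∨ b)

a ∧ (c ∨ b)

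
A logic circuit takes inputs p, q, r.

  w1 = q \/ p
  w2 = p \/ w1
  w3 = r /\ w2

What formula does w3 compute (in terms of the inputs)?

r /\ (p \/ (q \/ p))

w1 = q \/ p
w2 = p \/ w1 = p \/ (q \/ p)
w3 = r /\ w2 = r /\ (p \/ (q \/ p))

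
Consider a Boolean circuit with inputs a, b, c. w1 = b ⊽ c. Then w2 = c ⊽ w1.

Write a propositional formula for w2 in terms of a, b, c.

c ⊽ (b ⊽ c)

w1 = b ⊽ c
w2 = c ⊽ w1 = c ⊽ (b ⊽ c)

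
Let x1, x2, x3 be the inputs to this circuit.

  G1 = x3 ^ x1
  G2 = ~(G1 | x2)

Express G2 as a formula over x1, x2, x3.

~((x3 ^ x1) | x2)

G1 = x3 ^ x1
G2 = ~(G1 | x2) = ~((x3 ^ x1) | x2)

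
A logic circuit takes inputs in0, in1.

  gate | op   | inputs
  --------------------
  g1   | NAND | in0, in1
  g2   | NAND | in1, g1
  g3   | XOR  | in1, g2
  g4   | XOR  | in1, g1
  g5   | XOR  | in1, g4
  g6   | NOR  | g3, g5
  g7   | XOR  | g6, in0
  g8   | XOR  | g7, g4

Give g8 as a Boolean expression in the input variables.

(((in1 XOR (in1 NAND (in0 NAND in1))) NOR (in1 XOR (in1 XOR (in0 NAND in1)))) XOR in0) XOR (in1 XOR (in0 NAND in1))

g1 = in0 NAND in1
g2 = in1 NAND g1 = in1 NAND (in0 NAND in1)
g3 = in1 XOR g2 = in1 XOR (in1 NAND (in0 NAND in1))
g4 = in1 XOR g1 = in1 XOR (in0 NAND in1)
g5 = in1 XOR g4 = in1 XOR (in1 XOR (in0 NAND in1))
g6 = g3 NOR g5 = (in1 XOR (in1 NAND (in0 NAND in1))) NOR (in1 XOR (in1 XOR (in0 NAND in1)))
g7 = g6 XOR in0 = ((in1 XOR (in1 NAND (in0 NAND in1))) NOR (in1 XOR (in1 XOR (in0 NAND in1)))) XOR in0
g8 = g7 XOR g4 = (((in1 XOR (in1 NAND (in0 NAND in1))) NOR (in1 XOR (in1 XOR (in0 NAND in1)))) XOR in0) XOR (in1 XOR (in0 NAND in1))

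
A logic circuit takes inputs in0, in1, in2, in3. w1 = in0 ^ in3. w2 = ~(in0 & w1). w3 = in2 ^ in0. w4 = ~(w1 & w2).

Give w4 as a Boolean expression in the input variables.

w1 = in0 ^ in3
w2 = ~(in0 & w1) = ~(in0 & (in0 ^ in3))
w4 = ~(w1 & w2) = ~((in0 ^ in3) & (~(in0 & (in0 ^ in3))))

~((in0 ^ in3) & (~(in0 & (in0 ^ in3))))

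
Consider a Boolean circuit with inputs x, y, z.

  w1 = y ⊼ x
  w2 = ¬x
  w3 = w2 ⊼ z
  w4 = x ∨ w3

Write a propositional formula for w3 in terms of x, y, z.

¬x ⊼ z

w2 = ¬x
w3 = w2 ⊼ z = ¬x ⊼ z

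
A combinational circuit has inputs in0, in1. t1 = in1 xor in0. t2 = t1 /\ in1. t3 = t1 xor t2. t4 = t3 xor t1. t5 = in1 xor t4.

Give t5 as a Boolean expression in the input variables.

t1 = in1 xor in0
t2 = t1 /\ in1 = (in1 xor in0) /\ in1
t3 = t1 xor t2 = (in1 xor in0) xor ((in1 xor in0) /\ in1)
t4 = t3 xor t1 = ((in1 xor in0) xor ((in1 xor in0) /\ in1)) xor (in1 xor in0)
t5 = in1 xor t4 = in1 xor (((in1 xor in0) xor ((in1 xor in0) /\ in1)) xor (in1 xor in0))

in1 xor (((in1 xor in0) xor ((in1 xor in0) /\ in1)) xor (in1 xor in0))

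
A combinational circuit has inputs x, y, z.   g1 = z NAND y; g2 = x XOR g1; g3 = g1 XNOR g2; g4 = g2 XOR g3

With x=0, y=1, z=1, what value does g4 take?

g1 = 1 NAND 1 = 0
g2 = 0 XOR 0 = 0
g3 = 0 XNOR 0 = 1
g4 = 0 XOR 1 = 1

1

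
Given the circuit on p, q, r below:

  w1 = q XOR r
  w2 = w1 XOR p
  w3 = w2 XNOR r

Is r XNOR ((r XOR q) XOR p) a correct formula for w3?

Yes

w1 = q XOR r
w2 = w1 XOR p = (q XOR r) XOR p
w3 = w2 XNOR r = ((q XOR r) XOR p) XNOR r
At p=0, q=1, r=0: circuit gives 0, formula gives 0.
At p=0, q=0, r=0: circuit gives 1, formula gives 1.
Agrees on all 8 inputs.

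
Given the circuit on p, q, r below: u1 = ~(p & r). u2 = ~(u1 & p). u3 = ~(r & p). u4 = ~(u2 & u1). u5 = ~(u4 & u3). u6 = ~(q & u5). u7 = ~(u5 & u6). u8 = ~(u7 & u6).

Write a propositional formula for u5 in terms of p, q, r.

u1 = ~(p & r)
u2 = ~(u1 & p) = ~((~(p & r)) & p)
u3 = ~(r & p)
u4 = ~(u2 & u1) = ~((~((~(p & r)) & p)) & (~(p & r)))
u5 = ~(u4 & u3) = ~((~((~((~(p & r)) & p)) & (~(p & r)))) & (~(r & p)))

~((~((~((~(p & r)) & p)) & (~(p & r)))) & (~(r & p)))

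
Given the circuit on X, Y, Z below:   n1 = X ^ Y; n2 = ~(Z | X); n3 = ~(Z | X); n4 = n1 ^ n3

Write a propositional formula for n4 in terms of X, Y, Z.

n1 = X ^ Y
n3 = ~(Z | X)
n4 = n1 ^ n3 = (X ^ Y) ^ (~(Z | X))

(X ^ Y) ^ (~(Z | X))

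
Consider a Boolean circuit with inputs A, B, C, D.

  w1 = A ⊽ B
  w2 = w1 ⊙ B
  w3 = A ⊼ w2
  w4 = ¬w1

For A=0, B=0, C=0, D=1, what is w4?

w1 = 0 ⊽ 0 = 1
w4 = ¬1 = 0

0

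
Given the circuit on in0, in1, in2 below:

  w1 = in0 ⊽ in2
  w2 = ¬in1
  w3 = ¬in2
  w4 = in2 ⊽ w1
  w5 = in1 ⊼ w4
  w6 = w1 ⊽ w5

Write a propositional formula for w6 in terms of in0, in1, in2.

(in0 ⊽ in2) ⊽ (in1 ⊼ (in2 ⊽ (in0 ⊽ in2)))

w1 = in0 ⊽ in2
w4 = in2 ⊽ w1 = in2 ⊽ (in0 ⊽ in2)
w5 = in1 ⊼ w4 = in1 ⊼ (in2 ⊽ (in0 ⊽ in2))
w6 = w1 ⊽ w5 = (in0 ⊽ in2) ⊽ (in1 ⊼ (in2 ⊽ (in0 ⊽ in2)))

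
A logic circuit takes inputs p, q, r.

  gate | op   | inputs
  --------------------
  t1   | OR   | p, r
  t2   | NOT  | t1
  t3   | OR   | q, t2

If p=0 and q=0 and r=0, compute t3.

t1 = 0 OR 0 = 0
t2 = NOT 0 = 1
t3 = 0 OR 1 = 1

1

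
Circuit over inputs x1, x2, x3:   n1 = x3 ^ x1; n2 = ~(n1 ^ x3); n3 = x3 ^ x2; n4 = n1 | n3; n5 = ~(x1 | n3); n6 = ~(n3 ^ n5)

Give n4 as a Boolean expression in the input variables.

n1 = x3 ^ x1
n3 = x3 ^ x2
n4 = n1 | n3 = (x3 ^ x1) | (x3 ^ x2)

(x3 ^ x1) | (x3 ^ x2)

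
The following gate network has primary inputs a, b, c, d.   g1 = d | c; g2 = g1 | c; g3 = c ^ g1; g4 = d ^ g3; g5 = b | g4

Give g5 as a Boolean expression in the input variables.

g1 = d | c
g3 = c ^ g1 = c ^ (d | c)
g4 = d ^ g3 = d ^ (c ^ (d | c))
g5 = b | g4 = b | (d ^ (c ^ (d | c)))

b | (d ^ (c ^ (d | c)))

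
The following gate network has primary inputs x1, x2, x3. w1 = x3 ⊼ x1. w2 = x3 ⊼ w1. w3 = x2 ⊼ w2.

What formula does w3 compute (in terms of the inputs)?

w1 = x3 ⊼ x1
w2 = x3 ⊼ w1 = x3 ⊼ (x3 ⊼ x1)
w3 = x2 ⊼ w2 = x2 ⊼ (x3 ⊼ (x3 ⊼ x1))

x2 ⊼ (x3 ⊼ (x3 ⊼ x1))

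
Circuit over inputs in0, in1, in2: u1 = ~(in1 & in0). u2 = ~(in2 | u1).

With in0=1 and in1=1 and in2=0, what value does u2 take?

1

u1 = ~(1 & 1) = 0
u2 = ~(0 | 0) = 1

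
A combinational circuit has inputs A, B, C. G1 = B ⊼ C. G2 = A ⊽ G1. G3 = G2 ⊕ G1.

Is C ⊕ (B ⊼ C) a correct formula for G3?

G1 = B ⊼ C
G2 = A ⊽ G1 = A ⊽ (B ⊼ C)
G3 = G2 ⊕ G1 = (A ⊽ (B ⊼ C)) ⊕ (B ⊼ C)
At A=0, B=0, C=1: circuit gives 1, formula gives 0.

No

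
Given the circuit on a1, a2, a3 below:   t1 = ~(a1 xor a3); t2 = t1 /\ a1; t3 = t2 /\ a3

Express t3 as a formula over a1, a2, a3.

t1 = ~(a1 xor a3)
t2 = t1 /\ a1 = (~(a1 xor a3)) /\ a1
t3 = t2 /\ a3 = ((~(a1 xor a3)) /\ a1) /\ a3

((~(a1 xor a3)) /\ a1) /\ a3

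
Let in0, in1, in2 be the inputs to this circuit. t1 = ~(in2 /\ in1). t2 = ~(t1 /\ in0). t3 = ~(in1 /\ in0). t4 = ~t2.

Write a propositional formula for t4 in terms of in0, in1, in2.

~(~((~(in2 /\ in1)) /\ in0))

t1 = ~(in2 /\ in1)
t2 = ~(t1 /\ in0) = ~((~(in2 /\ in1)) /\ in0)
t4 = ~t2 = ~(~((~(in2 /\ in1)) /\ in0))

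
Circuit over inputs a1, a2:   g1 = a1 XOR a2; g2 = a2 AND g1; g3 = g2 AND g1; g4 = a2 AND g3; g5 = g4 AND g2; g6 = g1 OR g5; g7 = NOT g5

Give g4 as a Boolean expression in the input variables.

a2 AND ((a2 AND (a1 XOR a2)) AND (a1 XOR a2))

g1 = a1 XOR a2
g2 = a2 AND g1 = a2 AND (a1 XOR a2)
g3 = g2 AND g1 = (a2 AND (a1 XOR a2)) AND (a1 XOR a2)
g4 = a2 AND g3 = a2 AND ((a2 AND (a1 XOR a2)) AND (a1 XOR a2))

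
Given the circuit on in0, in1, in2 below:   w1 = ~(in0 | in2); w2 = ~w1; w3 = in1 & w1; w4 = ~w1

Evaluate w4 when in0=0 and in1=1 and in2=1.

w1 = ~(0 | 1) = 0
w4 = ~0 = 1

1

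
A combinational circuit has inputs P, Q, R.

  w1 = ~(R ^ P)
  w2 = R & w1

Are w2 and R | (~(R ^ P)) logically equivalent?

w1 = ~(R ^ P)
w2 = R & w1 = R & (~(R ^ P))
At P=0, Q=0, R=0: circuit gives 0, formula gives 1.

No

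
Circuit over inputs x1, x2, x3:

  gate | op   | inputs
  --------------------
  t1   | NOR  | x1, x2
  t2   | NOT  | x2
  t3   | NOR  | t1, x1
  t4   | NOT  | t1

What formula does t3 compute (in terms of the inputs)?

(x1 NOR x2) NOR x1

t1 = x1 NOR x2
t3 = t1 NOR x1 = (x1 NOR x2) NOR x1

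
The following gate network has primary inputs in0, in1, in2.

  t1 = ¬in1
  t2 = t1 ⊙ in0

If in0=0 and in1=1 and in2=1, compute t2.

t1 = ¬1 = 0
t2 = 0 ⊙ 0 = 1

1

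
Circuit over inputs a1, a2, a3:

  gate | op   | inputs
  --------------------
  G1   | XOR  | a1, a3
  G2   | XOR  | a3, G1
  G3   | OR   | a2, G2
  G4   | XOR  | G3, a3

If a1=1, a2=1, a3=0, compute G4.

G1 = 1 XOR 0 = 1
G2 = 0 XOR 1 = 1
G3 = 1 OR 1 = 1
G4 = 1 XOR 0 = 1

1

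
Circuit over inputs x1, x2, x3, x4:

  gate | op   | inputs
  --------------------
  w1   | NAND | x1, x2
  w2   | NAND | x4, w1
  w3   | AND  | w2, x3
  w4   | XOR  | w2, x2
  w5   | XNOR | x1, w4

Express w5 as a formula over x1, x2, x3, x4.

w1 = x1 NAND x2
w2 = x4 NAND w1 = x4 NAND (x1 NAND x2)
w4 = w2 XOR x2 = (x4 NAND (x1 NAND x2)) XOR x2
w5 = x1 XNOR w4 = x1 XNOR ((x4 NAND (x1 NAND x2)) XOR x2)

x1 XNOR ((x4 NAND (x1 NAND x2)) XOR x2)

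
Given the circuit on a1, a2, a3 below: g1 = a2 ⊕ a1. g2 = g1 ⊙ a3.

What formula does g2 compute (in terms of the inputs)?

(a2 ⊕ a1) ⊙ a3

g1 = a2 ⊕ a1
g2 = g1 ⊙ a3 = (a2 ⊕ a1) ⊙ a3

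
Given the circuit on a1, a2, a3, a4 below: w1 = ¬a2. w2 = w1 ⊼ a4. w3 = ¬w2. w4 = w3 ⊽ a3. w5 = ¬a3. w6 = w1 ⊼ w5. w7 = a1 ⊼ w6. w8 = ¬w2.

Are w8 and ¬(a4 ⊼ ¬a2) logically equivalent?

Yes

w1 = ¬a2
w2 = w1 ⊼ a4 = ¬a2 ⊼ a4
w8 = ¬w2 = ¬(¬a2 ⊼ a4)
At a1=0, a2=0, a3=0, a4=0: circuit gives 0, formula gives 0.
At a1=0, a2=0, a3=0, a4=1: circuit gives 1, formula gives 1.
Agrees on all 16 inputs.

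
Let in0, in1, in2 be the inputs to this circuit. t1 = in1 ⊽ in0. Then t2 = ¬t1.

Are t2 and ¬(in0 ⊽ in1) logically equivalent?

Yes

t1 = in1 ⊽ in0
t2 = ¬t1 = ¬(in1 ⊽ in0)
At in0=0, in1=0, in2=0: circuit gives 0, formula gives 0.
At in0=0, in1=1, in2=0: circuit gives 1, formula gives 1.
Agrees on all 8 inputs.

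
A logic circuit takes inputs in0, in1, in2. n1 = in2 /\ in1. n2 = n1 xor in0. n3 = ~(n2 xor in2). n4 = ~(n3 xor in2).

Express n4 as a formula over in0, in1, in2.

n1 = in2 /\ in1
n2 = n1 xor in0 = (in2 /\ in1) xor in0
n3 = ~(n2 xor in2) = ~(((in2 /\ in1) xor in0) xor in2)
n4 = ~(n3 xor in2) = ~((~(((in2 /\ in1) xor in0) xor in2)) xor in2)

~((~(((in2 /\ in1) xor in0) xor in2)) xor in2)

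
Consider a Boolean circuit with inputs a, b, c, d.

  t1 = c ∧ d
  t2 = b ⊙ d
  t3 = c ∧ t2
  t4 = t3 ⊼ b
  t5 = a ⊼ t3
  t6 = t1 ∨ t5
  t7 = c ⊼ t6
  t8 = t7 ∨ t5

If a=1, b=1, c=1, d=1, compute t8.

0

t1 = 1 ∧ 1 = 1
t2 = 1 ⊙ 1 = 1
t3 = 1 ∧ 1 = 1
t5 = 1 ⊼ 1 = 0
t6 = 1 ∨ 0 = 1
t7 = 1 ⊼ 1 = 0
t8 = 0 ∨ 0 = 0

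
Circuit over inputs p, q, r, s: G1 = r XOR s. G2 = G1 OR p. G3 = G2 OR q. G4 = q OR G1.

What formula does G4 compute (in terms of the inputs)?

G1 = r XOR s
G4 = q OR G1 = q OR (r XOR s)

q OR (r XOR s)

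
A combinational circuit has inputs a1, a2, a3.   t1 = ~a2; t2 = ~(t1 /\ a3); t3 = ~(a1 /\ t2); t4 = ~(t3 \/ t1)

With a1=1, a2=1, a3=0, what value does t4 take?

t1 = ~1 = 0
t2 = ~(0 /\ 0) = 1
t3 = ~(1 /\ 1) = 0
t4 = ~(0 \/ 0) = 1

1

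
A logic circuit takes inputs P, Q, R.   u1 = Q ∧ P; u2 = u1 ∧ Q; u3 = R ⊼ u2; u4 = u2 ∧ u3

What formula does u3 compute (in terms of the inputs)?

u1 = Q ∧ P
u2 = u1 ∧ Q = (Q ∧ P) ∧ Q
u3 = R ⊼ u2 = R ⊼ ((Q ∧ P) ∧ Q)

R ⊼ ((Q ∧ P) ∧ Q)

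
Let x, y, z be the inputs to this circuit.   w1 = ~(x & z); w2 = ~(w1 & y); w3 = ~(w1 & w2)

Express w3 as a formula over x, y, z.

w1 = ~(x & z)
w2 = ~(w1 & y) = ~((~(x & z)) & y)
w3 = ~(w1 & w2) = ~((~(x & z)) & (~((~(x & z)) & y)))

~((~(x & z)) & (~((~(x & z)) & y)))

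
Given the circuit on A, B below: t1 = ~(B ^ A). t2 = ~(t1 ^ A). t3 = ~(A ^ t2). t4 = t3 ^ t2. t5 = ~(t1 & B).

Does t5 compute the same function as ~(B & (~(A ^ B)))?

t1 = ~(B ^ A)
t5 = ~(t1 & B) = ~((~(B ^ A)) & B)
At A=1, B=1: circuit gives 0, formula gives 0.
At A=0, B=0: circuit gives 1, formula gives 1.
Agrees on all 4 inputs.

Yes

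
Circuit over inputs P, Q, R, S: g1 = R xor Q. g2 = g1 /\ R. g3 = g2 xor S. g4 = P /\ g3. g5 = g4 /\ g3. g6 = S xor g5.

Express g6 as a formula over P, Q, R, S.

g1 = R xor Q
g2 = g1 /\ R = (R xor Q) /\ R
g3 = g2 xor S = ((R xor Q) /\ R) xor S
g4 = P /\ g3 = P /\ (((R xor Q) /\ R) xor S)
g5 = g4 /\ g3 = (P /\ (((R xor Q) /\ R) xor S)) /\ (((R xor Q) /\ R) xor S)
g6 = S xor g5 = S xor ((P /\ (((R xor Q) /\ R) xor S)) /\ (((R xor Q) /\ R) xor S))

S xor ((P /\ (((R xor Q) /\ R) xor S)) /\ (((R xor Q) /\ R) xor S))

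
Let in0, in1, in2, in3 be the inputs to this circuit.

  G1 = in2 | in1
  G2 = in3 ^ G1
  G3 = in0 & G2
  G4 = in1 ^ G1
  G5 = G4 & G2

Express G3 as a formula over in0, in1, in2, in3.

in0 & (in3 ^ (in2 | in1))

G1 = in2 | in1
G2 = in3 ^ G1 = in3 ^ (in2 | in1)
G3 = in0 & G2 = in0 & (in3 ^ (in2 | in1))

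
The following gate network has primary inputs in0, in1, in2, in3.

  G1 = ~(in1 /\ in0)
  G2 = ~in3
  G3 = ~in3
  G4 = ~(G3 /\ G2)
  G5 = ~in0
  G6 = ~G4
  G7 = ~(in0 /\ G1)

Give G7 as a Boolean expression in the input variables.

~(in0 /\ (~(in1 /\ in0)))

G1 = ~(in1 /\ in0)
G7 = ~(in0 /\ G1) = ~(in0 /\ (~(in1 /\ in0)))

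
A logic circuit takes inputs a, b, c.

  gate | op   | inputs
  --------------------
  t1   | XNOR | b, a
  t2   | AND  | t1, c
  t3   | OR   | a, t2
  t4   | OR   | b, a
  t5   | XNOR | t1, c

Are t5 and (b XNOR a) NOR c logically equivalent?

t1 = b XNOR a
t5 = t1 XNOR c = (b XNOR a) XNOR c
At a=0, b=0, c=1: circuit gives 1, formula gives 0.

No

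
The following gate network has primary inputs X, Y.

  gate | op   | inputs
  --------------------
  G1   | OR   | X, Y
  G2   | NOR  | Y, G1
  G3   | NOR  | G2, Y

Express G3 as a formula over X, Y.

G1 = X OR Y
G2 = Y NOR G1 = Y NOR (X OR Y)
G3 = G2 NOR Y = (Y NOR (X OR Y)) NOR Y

(Y NOR (X OR Y)) NOR Y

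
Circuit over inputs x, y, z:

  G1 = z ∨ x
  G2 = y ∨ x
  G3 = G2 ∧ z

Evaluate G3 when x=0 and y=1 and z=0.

G2 = 1 ∨ 0 = 1
G3 = 1 ∧ 0 = 0

0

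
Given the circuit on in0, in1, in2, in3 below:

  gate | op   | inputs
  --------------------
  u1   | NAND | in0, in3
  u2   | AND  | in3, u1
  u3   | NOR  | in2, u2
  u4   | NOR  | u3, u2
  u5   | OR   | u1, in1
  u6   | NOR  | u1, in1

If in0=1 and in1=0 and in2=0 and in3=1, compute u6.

1

u1 = 1 NAND 1 = 0
u6 = 0 NOR 0 = 1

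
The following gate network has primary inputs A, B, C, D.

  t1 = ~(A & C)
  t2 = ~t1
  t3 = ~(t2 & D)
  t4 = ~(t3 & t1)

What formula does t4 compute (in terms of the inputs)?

~((~(~(~(A & C)) & D)) & (~(A & C)))

t1 = ~(A & C)
t2 = ~t1 = ~(~(A & C))
t3 = ~(t2 & D) = ~(~(~(A & C)) & D)
t4 = ~(t3 & t1) = ~((~(~(~(A & C)) & D)) & (~(A & C)))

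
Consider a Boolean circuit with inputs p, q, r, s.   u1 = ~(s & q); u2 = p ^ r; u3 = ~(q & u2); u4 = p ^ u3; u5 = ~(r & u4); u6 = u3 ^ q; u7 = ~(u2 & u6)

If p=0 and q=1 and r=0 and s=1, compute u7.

1

u2 = 0 ^ 0 = 0
u3 = ~(1 & 0) = 1
u6 = 1 ^ 1 = 0
u7 = ~(0 & 0) = 1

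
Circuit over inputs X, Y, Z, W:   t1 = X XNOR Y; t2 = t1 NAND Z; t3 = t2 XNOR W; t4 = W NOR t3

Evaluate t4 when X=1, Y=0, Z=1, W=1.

0

t1 = 1 XNOR 0 = 0
t2 = 0 NAND 1 = 1
t3 = 1 XNOR 1 = 1
t4 = 1 NOR 1 = 0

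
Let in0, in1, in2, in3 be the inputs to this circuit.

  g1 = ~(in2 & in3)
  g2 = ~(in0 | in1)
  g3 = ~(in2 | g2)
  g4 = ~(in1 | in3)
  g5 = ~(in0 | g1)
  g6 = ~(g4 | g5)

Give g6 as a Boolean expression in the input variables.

g1 = ~(in2 & in3)
g4 = ~(in1 | in3)
g5 = ~(in0 | g1) = ~(in0 | (~(in2 & in3)))
g6 = ~(g4 | g5) = ~((~(in1 | in3)) | (~(in0 | (~(in2 & in3)))))

~((~(in1 | in3)) | (~(in0 | (~(in2 & in3)))))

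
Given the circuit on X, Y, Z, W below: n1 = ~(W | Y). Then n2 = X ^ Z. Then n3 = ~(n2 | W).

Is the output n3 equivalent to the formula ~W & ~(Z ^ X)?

Yes

n2 = X ^ Z
n3 = ~(n2 | W) = ~((X ^ Z) | W)
At X=0, Y=0, Z=0, W=1: circuit gives 0, formula gives 0.
At X=0, Y=0, Z=0, W=0: circuit gives 1, formula gives 1.
Agrees on all 16 inputs.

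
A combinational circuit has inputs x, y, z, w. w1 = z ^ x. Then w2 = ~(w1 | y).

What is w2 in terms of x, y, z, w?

w1 = z ^ x
w2 = ~(w1 | y) = ~((z ^ x) | y)

~((z ^ x) | y)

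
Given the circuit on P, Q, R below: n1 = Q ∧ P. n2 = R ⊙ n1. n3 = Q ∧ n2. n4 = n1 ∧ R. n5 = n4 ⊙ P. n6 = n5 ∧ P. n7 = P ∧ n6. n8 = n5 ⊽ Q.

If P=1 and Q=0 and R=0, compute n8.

1

n1 = 0 ∧ 1 = 0
n4 = 0 ∧ 0 = 0
n5 = 0 ⊙ 1 = 0
n8 = 0 ⊽ 0 = 1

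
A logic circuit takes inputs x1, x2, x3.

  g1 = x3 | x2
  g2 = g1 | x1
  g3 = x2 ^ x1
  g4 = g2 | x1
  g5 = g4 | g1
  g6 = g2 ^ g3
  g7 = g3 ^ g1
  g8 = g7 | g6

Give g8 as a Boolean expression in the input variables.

g1 = x3 | x2
g2 = g1 | x1 = (x3 | x2) | x1
g3 = x2 ^ x1
g6 = g2 ^ g3 = ((x3 | x2) | x1) ^ (x2 ^ x1)
g7 = g3 ^ g1 = (x2 ^ x1) ^ (x3 | x2)
g8 = g7 | g6 = ((x2 ^ x1) ^ (x3 | x2)) | (((x3 | x2) | x1) ^ (x2 ^ x1))

((x2 ^ x1) ^ (x3 | x2)) | (((x3 | x2) | x1) ^ (x2 ^ x1))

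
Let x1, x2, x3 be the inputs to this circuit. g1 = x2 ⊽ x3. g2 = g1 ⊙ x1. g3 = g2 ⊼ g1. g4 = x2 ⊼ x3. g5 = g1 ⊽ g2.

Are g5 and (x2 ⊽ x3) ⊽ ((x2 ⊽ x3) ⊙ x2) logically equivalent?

No

g1 = x2 ⊽ x3
g2 = g1 ⊙ x1 = (x2 ⊽ x3) ⊙ x1
g5 = g1 ⊽ g2 = (x2 ⊽ x3) ⊽ ((x2 ⊽ x3) ⊙ x1)
At x1=0, x2=1, x3=0: circuit gives 0, formula gives 1.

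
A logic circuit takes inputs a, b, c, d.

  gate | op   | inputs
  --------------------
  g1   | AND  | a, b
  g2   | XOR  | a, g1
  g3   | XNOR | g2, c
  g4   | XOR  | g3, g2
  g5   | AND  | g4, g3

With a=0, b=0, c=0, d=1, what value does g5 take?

g1 = 0 AND 0 = 0
g2 = 0 XOR 0 = 0
g3 = 0 XNOR 0 = 1
g4 = 1 XOR 0 = 1
g5 = 1 AND 1 = 1

1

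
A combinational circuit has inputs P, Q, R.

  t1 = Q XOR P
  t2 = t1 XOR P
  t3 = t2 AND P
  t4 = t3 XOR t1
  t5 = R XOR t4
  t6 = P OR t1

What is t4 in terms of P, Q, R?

t1 = Q XOR P
t2 = t1 XOR P = (Q XOR P) XOR P
t3 = t2 AND P = ((Q XOR P) XOR P) AND P
t4 = t3 XOR t1 = (((Q XOR P) XOR P) AND P) XOR (Q XOR P)

(((Q XOR P) XOR P) AND P) XOR (Q XOR P)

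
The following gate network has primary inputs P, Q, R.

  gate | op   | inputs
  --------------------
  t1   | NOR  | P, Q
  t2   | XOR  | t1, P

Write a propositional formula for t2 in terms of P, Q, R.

(P NOR Q) XOR P

t1 = P NOR Q
t2 = t1 XOR P = (P NOR Q) XOR P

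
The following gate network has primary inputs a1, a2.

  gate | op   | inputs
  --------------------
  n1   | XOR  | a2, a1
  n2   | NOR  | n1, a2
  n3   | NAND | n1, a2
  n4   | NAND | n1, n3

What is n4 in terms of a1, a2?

n1 = a2 XOR a1
n3 = n1 NAND a2 = (a2 XOR a1) NAND a2
n4 = n1 NAND n3 = (a2 XOR a1) NAND ((a2 XOR a1) NAND a2)

(a2 XOR a1) NAND ((a2 XOR a1) NAND a2)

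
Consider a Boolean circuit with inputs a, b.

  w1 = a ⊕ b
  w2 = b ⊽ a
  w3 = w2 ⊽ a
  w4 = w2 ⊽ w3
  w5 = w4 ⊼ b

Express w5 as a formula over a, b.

w2 = b ⊽ a
w3 = w2 ⊽ a = (b ⊽ a) ⊽ a
w4 = w2 ⊽ w3 = (b ⊽ a) ⊽ ((b ⊽ a) ⊽ a)
w5 = w4 ⊼ b = ((b ⊽ a) ⊽ ((b ⊽ a) ⊽ a)) ⊼ b

((b ⊽ a) ⊽ ((b ⊽ a) ⊽ a)) ⊼ b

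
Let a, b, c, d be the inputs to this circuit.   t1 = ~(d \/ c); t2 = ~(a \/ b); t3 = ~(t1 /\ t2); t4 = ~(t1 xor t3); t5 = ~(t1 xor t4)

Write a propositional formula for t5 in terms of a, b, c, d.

~((~(d \/ c)) xor (~((~(d \/ c)) xor (~((~(d \/ c)) /\ (~(a \/ b)))))))

t1 = ~(d \/ c)
t2 = ~(a \/ b)
t3 = ~(t1 /\ t2) = ~((~(d \/ c)) /\ (~(a \/ b)))
t4 = ~(t1 xor t3) = ~((~(d \/ c)) xor (~((~(d \/ c)) /\ (~(a \/ b)))))
t5 = ~(t1 xor t4) = ~((~(d \/ c)) xor (~((~(d \/ c)) xor (~((~(d \/ c)) /\ (~(a \/ b)))))))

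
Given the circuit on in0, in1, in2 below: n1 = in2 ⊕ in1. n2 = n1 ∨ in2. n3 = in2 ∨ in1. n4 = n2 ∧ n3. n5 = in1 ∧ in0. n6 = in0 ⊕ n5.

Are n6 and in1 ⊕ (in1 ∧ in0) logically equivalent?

No

n5 = in1 ∧ in0
n6 = in0 ⊕ n5 = in0 ⊕ (in1 ∧ in0)
At in0=0, in1=1, in2=0: circuit gives 0, formula gives 1.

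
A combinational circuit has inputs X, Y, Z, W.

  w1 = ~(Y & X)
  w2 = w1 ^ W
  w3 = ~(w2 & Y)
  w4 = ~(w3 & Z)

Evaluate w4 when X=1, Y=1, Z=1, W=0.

w1 = ~(1 & 1) = 0
w2 = 0 ^ 0 = 0
w3 = ~(0 & 1) = 1
w4 = ~(1 & 1) = 0

0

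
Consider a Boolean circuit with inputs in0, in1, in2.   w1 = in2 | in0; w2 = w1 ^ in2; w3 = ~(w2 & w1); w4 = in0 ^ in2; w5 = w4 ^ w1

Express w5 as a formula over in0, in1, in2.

w1 = in2 | in0
w4 = in0 ^ in2
w5 = w4 ^ w1 = (in0 ^ in2) ^ (in2 | in0)

(in0 ^ in2) ^ (in2 | in0)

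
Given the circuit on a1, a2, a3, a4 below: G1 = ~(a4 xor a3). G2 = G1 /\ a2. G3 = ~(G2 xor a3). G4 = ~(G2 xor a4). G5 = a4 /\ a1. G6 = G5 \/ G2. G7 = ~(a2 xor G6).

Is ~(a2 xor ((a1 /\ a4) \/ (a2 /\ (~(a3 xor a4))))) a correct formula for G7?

Yes

G1 = ~(a4 xor a3)
G2 = G1 /\ a2 = (~(a4 xor a3)) /\ a2
G5 = a4 /\ a1
G6 = G5 \/ G2 = (a4 /\ a1) \/ ((~(a4 xor a3)) /\ a2)
G7 = ~(a2 xor G6) = ~(a2 xor ((a4 /\ a1) \/ ((~(a4 xor a3)) /\ a2)))
At a1=0, a2=1, a3=0, a4=1: circuit gives 0, formula gives 0.
At a1=0, a2=0, a3=0, a4=0: circuit gives 1, formula gives 1.
Agrees on all 16 inputs.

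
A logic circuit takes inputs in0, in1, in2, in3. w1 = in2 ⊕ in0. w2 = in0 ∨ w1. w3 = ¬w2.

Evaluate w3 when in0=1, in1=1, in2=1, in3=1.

w1 = 1 ⊕ 1 = 0
w2 = 1 ∨ 0 = 1
w3 = ¬1 = 0

0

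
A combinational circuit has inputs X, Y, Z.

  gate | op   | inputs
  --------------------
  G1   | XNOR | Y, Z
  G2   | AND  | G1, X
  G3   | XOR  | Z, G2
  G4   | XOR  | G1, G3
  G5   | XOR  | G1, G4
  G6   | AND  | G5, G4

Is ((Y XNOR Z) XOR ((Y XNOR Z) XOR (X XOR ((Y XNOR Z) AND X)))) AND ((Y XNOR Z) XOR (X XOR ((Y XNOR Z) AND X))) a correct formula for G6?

No

G1 = Y XNOR Z
G2 = G1 AND X = (Y XNOR Z) AND X
G3 = Z XOR G2 = Z XOR ((Y XNOR Z) AND X)
G4 = G1 XOR G3 = (Y XNOR Z) XOR (Z XOR ((Y XNOR Z) AND X))
G5 = G1 XOR G4 = (Y XNOR Z) XOR ((Y XNOR Z) XOR (Z XOR ((Y XNOR Z) AND X)))
G6 = G5 AND G4 = ((Y XNOR Z) XOR ((Y XNOR Z) XOR (Z XOR ((Y XNOR Z) AND X)))) AND ((Y XNOR Z) XOR (Z XOR ((Y XNOR Z) AND X)))
At X=0, Y=0, Z=1: circuit gives 1, formula gives 0.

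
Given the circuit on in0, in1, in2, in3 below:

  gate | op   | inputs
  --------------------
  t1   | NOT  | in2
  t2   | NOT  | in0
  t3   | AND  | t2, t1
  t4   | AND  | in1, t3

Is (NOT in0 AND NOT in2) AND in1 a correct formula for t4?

Yes

t1 = NOT in2
t2 = NOT in0
t3 = t2 AND t1 = NOT in0 AND NOT in2
t4 = in1 AND t3 = in1 AND (NOT in0 AND NOT in2)
At in0=0, in1=0, in2=0, in3=0: circuit gives 0, formula gives 0.
At in0=0, in1=1, in2=0, in3=0: circuit gives 1, formula gives 1.
Agrees on all 16 inputs.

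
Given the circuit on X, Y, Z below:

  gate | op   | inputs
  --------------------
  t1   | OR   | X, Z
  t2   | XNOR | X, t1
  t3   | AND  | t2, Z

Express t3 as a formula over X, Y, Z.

t1 = X OR Z
t2 = X XNOR t1 = X XNOR (X OR Z)
t3 = t2 AND Z = (X XNOR (X OR Z)) AND Z

(X XNOR (X OR Z)) AND Z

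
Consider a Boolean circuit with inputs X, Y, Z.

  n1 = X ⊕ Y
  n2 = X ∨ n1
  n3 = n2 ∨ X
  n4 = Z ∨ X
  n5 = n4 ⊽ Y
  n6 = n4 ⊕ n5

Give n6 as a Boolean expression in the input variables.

(Z ∨ X) ⊕ ((Z ∨ X) ⊽ Y)

n4 = Z ∨ X
n5 = n4 ⊽ Y = (Z ∨ X) ⊽ Y
n6 = n4 ⊕ n5 = (Z ∨ X) ⊕ ((Z ∨ X) ⊽ Y)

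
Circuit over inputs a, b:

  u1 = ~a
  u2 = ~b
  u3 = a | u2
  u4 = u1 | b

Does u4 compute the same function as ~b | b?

u1 = ~a
u4 = u1 | b = ~a | b
At a=1, b=0: circuit gives 0, formula gives 1.

No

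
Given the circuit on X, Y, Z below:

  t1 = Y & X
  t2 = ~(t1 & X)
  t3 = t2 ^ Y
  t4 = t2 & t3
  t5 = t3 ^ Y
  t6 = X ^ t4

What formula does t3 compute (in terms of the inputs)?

t1 = Y & X
t2 = ~(t1 & X) = ~((Y & X) & X)
t3 = t2 ^ Y = (~((Y & X) & X)) ^ Y

(~((Y & X) & X)) ^ Y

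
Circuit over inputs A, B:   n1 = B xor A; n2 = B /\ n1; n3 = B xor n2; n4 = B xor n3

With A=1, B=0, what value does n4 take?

0

n1 = 0 xor 1 = 1
n2 = 0 /\ 1 = 0
n3 = 0 xor 0 = 0
n4 = 0 xor 0 = 0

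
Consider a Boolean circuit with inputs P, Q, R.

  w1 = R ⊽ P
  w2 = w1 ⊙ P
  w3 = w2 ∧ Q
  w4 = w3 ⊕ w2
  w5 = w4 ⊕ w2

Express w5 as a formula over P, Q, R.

((((R ⊽ P) ⊙ P) ∧ Q) ⊕ ((R ⊽ P) ⊙ P)) ⊕ ((R ⊽ P) ⊙ P)

w1 = R ⊽ P
w2 = w1 ⊙ P = (R ⊽ P) ⊙ P
w3 = w2 ∧ Q = ((R ⊽ P) ⊙ P) ∧ Q
w4 = w3 ⊕ w2 = (((R ⊽ P) ⊙ P) ∧ Q) ⊕ ((R ⊽ P) ⊙ P)
w5 = w4 ⊕ w2 = ((((R ⊽ P) ⊙ P) ∧ Q) ⊕ ((R ⊽ P) ⊙ P)) ⊕ ((R ⊽ P) ⊙ P)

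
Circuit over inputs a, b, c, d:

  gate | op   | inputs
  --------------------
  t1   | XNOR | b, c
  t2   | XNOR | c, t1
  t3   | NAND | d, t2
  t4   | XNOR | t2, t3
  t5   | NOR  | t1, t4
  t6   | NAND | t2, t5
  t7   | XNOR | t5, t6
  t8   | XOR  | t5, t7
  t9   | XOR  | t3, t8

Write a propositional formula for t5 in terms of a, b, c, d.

(b XNOR c) NOR ((c XNOR (b XNOR c)) XNOR (d NAND (c XNOR (b XNOR c))))

t1 = b XNOR c
t2 = c XNOR t1 = c XNOR (b XNOR c)
t3 = d NAND t2 = d NAND (c XNOR (b XNOR c))
t4 = t2 XNOR t3 = (c XNOR (b XNOR c)) XNOR (d NAND (c XNOR (b XNOR c)))
t5 = t1 NOR t4 = (b XNOR c) NOR ((c XNOR (b XNOR c)) XNOR (d NAND (c XNOR (b XNOR c))))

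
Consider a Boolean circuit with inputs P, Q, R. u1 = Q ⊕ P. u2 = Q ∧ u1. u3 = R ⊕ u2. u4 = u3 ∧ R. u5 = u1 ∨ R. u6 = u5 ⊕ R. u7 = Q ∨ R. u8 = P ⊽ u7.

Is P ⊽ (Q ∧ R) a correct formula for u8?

u7 = Q ∨ R
u8 = P ⊽ u7 = P ⊽ (Q ∨ R)
At P=0, Q=0, R=1: circuit gives 0, formula gives 1.

No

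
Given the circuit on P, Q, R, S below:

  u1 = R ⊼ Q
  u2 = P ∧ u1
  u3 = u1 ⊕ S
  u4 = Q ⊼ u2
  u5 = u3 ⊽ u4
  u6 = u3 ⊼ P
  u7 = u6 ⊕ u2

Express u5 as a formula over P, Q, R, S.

((R ⊼ Q) ⊕ S) ⊽ (Q ⊼ (P ∧ (R ⊼ Q)))

u1 = R ⊼ Q
u2 = P ∧ u1 = P ∧ (R ⊼ Q)
u3 = u1 ⊕ S = (R ⊼ Q) ⊕ S
u4 = Q ⊼ u2 = Q ⊼ (P ∧ (R ⊼ Q))
u5 = u3 ⊽ u4 = ((R ⊼ Q) ⊕ S) ⊽ (Q ⊼ (P ∧ (R ⊼ Q)))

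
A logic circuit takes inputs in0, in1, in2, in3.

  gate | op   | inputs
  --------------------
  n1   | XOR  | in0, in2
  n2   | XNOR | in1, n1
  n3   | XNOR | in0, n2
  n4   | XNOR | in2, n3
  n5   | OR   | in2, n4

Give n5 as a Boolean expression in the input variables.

in2 OR (in2 XNOR (in0 XNOR (in1 XNOR (in0 XOR in2))))

n1 = in0 XOR in2
n2 = in1 XNOR n1 = in1 XNOR (in0 XOR in2)
n3 = in0 XNOR n2 = in0 XNOR (in1 XNOR (in0 XOR in2))
n4 = in2 XNOR n3 = in2 XNOR (in0 XNOR (in1 XNOR (in0 XOR in2)))
n5 = in2 OR n4 = in2 OR (in2 XNOR (in0 XNOR (in1 XNOR (in0 XOR in2))))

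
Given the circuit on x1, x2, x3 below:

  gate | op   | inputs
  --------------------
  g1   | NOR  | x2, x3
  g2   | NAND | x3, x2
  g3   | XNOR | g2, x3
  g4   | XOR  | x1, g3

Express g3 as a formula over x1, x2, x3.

g2 = x3 NAND x2
g3 = g2 XNOR x3 = (x3 NAND x2) XNOR x3

(x3 NAND x2) XNOR x3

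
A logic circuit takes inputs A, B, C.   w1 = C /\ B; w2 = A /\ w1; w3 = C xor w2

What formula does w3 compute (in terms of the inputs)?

C xor (A /\ (C /\ B))

w1 = C /\ B
w2 = A /\ w1 = A /\ (C /\ B)
w3 = C xor w2 = C xor (A /\ (C /\ B))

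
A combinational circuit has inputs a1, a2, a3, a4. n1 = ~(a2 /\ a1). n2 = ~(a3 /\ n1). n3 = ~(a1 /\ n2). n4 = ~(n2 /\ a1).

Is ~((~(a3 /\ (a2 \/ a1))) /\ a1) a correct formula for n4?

No

n1 = ~(a2 /\ a1)
n2 = ~(a3 /\ n1) = ~(a3 /\ (~(a2 /\ a1)))
n4 = ~(n2 /\ a1) = ~((~(a3 /\ (~(a2 /\ a1)))) /\ a1)
At a1=1, a2=1, a3=1, a4=0: circuit gives 0, formula gives 1.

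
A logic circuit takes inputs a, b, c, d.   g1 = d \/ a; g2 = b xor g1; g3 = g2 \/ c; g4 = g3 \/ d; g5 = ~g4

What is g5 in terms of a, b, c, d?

~(((b xor (d \/ a)) \/ c) \/ d)

g1 = d \/ a
g2 = b xor g1 = b xor (d \/ a)
g3 = g2 \/ c = (b xor (d \/ a)) \/ c
g4 = g3 \/ d = ((b xor (d \/ a)) \/ c) \/ d
g5 = ~g4 = ~(((b xor (d \/ a)) \/ c) \/ d)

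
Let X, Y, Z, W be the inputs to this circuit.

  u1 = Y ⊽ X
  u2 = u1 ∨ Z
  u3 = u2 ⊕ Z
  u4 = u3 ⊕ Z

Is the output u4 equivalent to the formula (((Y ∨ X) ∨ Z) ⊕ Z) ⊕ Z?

No

u1 = Y ⊽ X
u2 = u1 ∨ Z = (Y ⊽ X) ∨ Z
u3 = u2 ⊕ Z = ((Y ⊽ X) ∨ Z) ⊕ Z
u4 = u3 ⊕ Z = (((Y ⊽ X) ∨ Z) ⊕ Z) ⊕ Z
At X=0, Y=0, Z=0, W=0: circuit gives 1, formula gives 0.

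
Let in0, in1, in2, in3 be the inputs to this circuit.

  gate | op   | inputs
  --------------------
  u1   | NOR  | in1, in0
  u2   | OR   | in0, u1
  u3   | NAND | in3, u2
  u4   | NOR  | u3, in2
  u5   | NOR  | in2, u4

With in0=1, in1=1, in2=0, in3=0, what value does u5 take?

u1 = 1 NOR 1 = 0
u2 = 1 OR 0 = 1
u3 = 0 NAND 1 = 1
u4 = 1 NOR 0 = 0
u5 = 0 NOR 0 = 1

1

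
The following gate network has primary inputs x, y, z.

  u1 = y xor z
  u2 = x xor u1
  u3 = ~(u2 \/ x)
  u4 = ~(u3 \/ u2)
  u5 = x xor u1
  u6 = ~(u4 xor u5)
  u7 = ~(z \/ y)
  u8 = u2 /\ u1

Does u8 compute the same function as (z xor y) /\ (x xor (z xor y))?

u1 = y xor z
u2 = x xor u1 = x xor (y xor z)
u8 = u2 /\ u1 = (x xor (y xor z)) /\ (y xor z)
At x=0, y=0, z=0: circuit gives 0, formula gives 0.
At x=0, y=0, z=1: circuit gives 1, formula gives 1.
Agrees on all 8 inputs.

Yes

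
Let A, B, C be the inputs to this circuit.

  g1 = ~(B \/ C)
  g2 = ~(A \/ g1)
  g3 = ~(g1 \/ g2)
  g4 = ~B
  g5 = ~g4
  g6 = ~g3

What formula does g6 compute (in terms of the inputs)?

g1 = ~(B \/ C)
g2 = ~(A \/ g1) = ~(A \/ (~(B \/ C)))
g3 = ~(g1 \/ g2) = ~((~(B \/ C)) \/ (~(A \/ (~(B \/ C)))))
g6 = ~g3 = ~(~((~(B \/ C)) \/ (~(A \/ (~(B \/ C))))))

~(~((~(B \/ C)) \/ (~(A \/ (~(B \/ C))))))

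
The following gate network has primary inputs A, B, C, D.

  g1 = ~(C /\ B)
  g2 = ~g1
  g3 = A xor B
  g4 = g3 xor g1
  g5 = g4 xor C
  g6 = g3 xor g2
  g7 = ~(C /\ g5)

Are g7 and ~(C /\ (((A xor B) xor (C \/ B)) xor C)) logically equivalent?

No

g1 = ~(C /\ B)
g3 = A xor B
g4 = g3 xor g1 = (A xor B) xor (~(C /\ B))
g5 = g4 xor C = ((A xor B) xor (~(C /\ B))) xor C
g7 = ~(C /\ g5) = ~(C /\ (((A xor B) xor (~(C /\ B))) xor C))
At A=0, B=1, C=1, D=0: circuit gives 1, formula gives 0.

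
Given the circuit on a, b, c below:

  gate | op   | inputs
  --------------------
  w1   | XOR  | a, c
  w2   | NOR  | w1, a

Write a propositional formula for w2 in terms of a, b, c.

(a XOR c) NOR a

w1 = a XOR c
w2 = w1 NOR a = (a XOR c) NOR a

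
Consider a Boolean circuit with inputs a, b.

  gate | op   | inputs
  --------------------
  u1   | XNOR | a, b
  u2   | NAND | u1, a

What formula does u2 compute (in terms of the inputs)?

(a XNOR b) NAND a

u1 = a XNOR b
u2 = u1 NAND a = (a XNOR b) NAND a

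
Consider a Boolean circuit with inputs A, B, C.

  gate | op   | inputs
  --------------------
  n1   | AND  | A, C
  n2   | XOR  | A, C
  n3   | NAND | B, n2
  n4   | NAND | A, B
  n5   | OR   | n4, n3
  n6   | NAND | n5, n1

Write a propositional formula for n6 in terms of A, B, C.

n1 = A AND C
n2 = A XOR C
n3 = B NAND n2 = B NAND (A XOR C)
n4 = A NAND B
n5 = n4 OR n3 = (A NAND B) OR (B NAND (A XOR C))
n6 = n5 NAND n1 = ((A NAND B) OR (B NAND (A XOR C))) NAND (A AND C)

((A NAND B) OR (B NAND (A XOR C))) NAND (A AND C)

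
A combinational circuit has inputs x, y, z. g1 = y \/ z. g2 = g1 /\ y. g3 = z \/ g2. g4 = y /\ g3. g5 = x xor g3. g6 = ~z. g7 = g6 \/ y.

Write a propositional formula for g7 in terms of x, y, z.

~z \/ y

g6 = ~z
g7 = g6 \/ y = ~z \/ y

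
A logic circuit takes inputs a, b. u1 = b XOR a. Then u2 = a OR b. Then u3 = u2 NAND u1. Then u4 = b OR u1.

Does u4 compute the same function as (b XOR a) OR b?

u1 = b XOR a
u4 = b OR u1 = b OR (b XOR a)
At a=0, b=0: circuit gives 0, formula gives 0.
At a=0, b=1: circuit gives 1, formula gives 1.
Agrees on all 4 inputs.

Yes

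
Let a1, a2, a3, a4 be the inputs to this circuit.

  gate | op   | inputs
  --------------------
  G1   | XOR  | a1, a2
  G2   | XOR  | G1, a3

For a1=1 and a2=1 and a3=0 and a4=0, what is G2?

G1 = 1 XOR 1 = 0
G2 = 0 XOR 0 = 0

0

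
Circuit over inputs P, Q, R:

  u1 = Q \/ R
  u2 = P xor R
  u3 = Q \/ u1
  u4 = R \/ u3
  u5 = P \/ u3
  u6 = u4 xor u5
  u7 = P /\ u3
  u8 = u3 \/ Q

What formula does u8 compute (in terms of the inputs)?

(Q \/ (Q \/ R)) \/ Q

u1 = Q \/ R
u3 = Q \/ u1 = Q \/ (Q \/ R)
u8 = u3 \/ Q = (Q \/ (Q \/ R)) \/ Q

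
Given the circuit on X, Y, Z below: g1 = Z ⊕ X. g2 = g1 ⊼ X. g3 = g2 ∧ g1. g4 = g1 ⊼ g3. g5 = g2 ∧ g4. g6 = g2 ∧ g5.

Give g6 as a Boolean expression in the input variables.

((Z ⊕ X) ⊼ X) ∧ (((Z ⊕ X) ⊼ X) ∧ ((Z ⊕ X) ⊼ (((Z ⊕ X) ⊼ X) ∧ (Z ⊕ X))))

g1 = Z ⊕ X
g2 = g1 ⊼ X = (Z ⊕ X) ⊼ X
g3 = g2 ∧ g1 = ((Z ⊕ X) ⊼ X) ∧ (Z ⊕ X)
g4 = g1 ⊼ g3 = (Z ⊕ X) ⊼ (((Z ⊕ X) ⊼ X) ∧ (Z ⊕ X))
g5 = g2 ∧ g4 = ((Z ⊕ X) ⊼ X) ∧ ((Z ⊕ X) ⊼ (((Z ⊕ X) ⊼ X) ∧ (Z ⊕ X)))
g6 = g2 ∧ g5 = ((Z ⊕ X) ⊼ X) ∧ (((Z ⊕ X) ⊼ X) ∧ ((Z ⊕ X) ⊼ (((Z ⊕ X) ⊼ X) ∧ (Z ⊕ X))))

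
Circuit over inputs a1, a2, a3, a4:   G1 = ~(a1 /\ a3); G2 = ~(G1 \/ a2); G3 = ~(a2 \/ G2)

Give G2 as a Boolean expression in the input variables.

~((~(a1 /\ a3)) \/ a2)

G1 = ~(a1 /\ a3)
G2 = ~(G1 \/ a2) = ~((~(a1 /\ a3)) \/ a2)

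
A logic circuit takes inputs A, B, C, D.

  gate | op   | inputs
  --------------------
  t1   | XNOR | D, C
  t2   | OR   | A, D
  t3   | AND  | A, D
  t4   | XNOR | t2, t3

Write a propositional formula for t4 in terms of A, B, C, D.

t2 = A OR D
t3 = A AND D
t4 = t2 XNOR t3 = (A OR D) XNOR (A AND D)

(A OR D) XNOR (A AND D)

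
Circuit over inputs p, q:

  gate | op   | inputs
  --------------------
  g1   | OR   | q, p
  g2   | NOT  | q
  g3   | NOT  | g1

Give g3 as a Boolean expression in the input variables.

g1 = q OR p
g3 = NOT g1 = NOT (q OR p)

NOT (q OR p)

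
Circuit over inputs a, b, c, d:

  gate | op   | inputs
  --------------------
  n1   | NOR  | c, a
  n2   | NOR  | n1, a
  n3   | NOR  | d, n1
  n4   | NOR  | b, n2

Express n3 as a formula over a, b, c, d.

n1 = c NOR a
n3 = d NOR n1 = d NOR (c NOR a)

d NOR (c NOR a)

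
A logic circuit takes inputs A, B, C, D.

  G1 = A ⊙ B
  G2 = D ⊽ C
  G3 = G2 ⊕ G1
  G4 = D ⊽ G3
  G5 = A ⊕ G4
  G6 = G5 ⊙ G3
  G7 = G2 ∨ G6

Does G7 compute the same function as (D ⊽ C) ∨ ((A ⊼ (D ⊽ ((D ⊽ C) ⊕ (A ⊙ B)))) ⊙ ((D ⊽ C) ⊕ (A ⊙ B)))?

G1 = A ⊙ B
G2 = D ⊽ C
G3 = G2 ⊕ G1 = (D ⊽ C) ⊕ (A ⊙ B)
G4 = D ⊽ G3 = D ⊽ ((D ⊽ C) ⊕ (A ⊙ B))
G5 = A ⊕ G4 = A ⊕ (D ⊽ ((D ⊽ C) ⊕ (A ⊙ B)))
G6 = G5 ⊙ G3 = (A ⊕ (D ⊽ ((D ⊽ C) ⊕ (A ⊙ B)))) ⊙ ((D ⊽ C) ⊕ (A ⊙ B))
G7 = G2 ∨ G6 = (D ⊽ C) ∨ ((A ⊕ (D ⊽ ((D ⊽ C) ⊕ (A ⊙ B)))) ⊙ ((D ⊽ C) ⊕ (A ⊙ B)))
At A=0, B=0, C=0, D=1: circuit gives 0, formula gives 1.

No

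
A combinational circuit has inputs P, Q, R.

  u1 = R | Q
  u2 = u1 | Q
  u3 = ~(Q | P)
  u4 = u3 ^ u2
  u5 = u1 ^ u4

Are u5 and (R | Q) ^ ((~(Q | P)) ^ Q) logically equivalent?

No

u1 = R | Q
u2 = u1 | Q = (R | Q) | Q
u3 = ~(Q | P)
u4 = u3 ^ u2 = (~(Q | P)) ^ ((R | Q) | Q)
u5 = u1 ^ u4 = (R | Q) ^ ((~(Q | P)) ^ ((R | Q) | Q))
At P=0, Q=0, R=1: circuit gives 1, formula gives 0.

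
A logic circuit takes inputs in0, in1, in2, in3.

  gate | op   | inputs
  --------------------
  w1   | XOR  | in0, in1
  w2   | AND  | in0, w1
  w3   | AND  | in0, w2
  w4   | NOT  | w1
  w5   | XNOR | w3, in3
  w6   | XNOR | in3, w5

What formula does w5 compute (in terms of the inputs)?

(in0 AND (in0 AND (in0 XOR in1))) XNOR in3

w1 = in0 XOR in1
w2 = in0 AND w1 = in0 AND (in0 XOR in1)
w3 = in0 AND w2 = in0 AND (in0 AND (in0 XOR in1))
w5 = w3 XNOR in3 = (in0 AND (in0 AND (in0 XOR in1))) XNOR in3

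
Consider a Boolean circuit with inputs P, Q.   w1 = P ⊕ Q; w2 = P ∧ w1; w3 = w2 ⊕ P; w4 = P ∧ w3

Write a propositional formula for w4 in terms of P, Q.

P ∧ ((P ∧ (P ⊕ Q)) ⊕ P)

w1 = P ⊕ Q
w2 = P ∧ w1 = P ∧ (P ⊕ Q)
w3 = w2 ⊕ P = (P ∧ (P ⊕ Q)) ⊕ P
w4 = P ∧ w3 = P ∧ ((P ∧ (P ⊕ Q)) ⊕ P)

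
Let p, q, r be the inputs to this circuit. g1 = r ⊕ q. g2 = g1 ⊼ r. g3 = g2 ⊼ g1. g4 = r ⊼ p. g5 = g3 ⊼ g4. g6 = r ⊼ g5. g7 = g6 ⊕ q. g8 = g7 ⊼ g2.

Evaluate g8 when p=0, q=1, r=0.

g1 = 0 ⊕ 1 = 1
g2 = 1 ⊼ 0 = 1
g3 = 1 ⊼ 1 = 0
g4 = 0 ⊼ 0 = 1
g5 = 0 ⊼ 1 = 1
g6 = 0 ⊼ 1 = 1
g7 = 1 ⊕ 1 = 0
g8 = 0 ⊼ 1 = 1

1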